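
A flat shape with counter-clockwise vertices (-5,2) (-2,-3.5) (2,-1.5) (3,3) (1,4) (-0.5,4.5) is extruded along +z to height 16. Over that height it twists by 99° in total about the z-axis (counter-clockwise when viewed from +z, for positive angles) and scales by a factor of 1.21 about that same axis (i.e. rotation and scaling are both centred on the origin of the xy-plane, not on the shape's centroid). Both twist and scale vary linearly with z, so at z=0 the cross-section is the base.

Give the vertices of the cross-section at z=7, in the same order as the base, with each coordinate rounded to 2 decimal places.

t = z/height = 7/16 = 0.4375
s = 1 + (scale-1)·z/height = 1 + (1.21-1)·7/16 = 1.091875
θ = twist·z/height = 99°·7/16 = 43.3125° = 0.755946 rad
cos θ = 0.727623, sin θ = 0.685977 (intermediates below are computed at full precision and shown rounded to 5 d.p.)
v1: (-5,2) → rotate → (-5.01007,-1.97464) → ×s → (-5.47037,-2.15606) → (-5.47,-2.16)
v2: (-2,-3.5) → rotate → (0.94567,-3.91864) → ×s → (1.03256,-4.27866) → (1.03,-4.28)
v3: (2,-1.5) → rotate → (2.48421,0.28052) → ×s → (2.71245,0.30629) → (2.71,0.31)
v4: (3,3) → rotate → (0.12494,4.24080) → ×s → (0.13642,4.63042) → (0.14,4.63)
v5: (1,4) → rotate → (-2.01629,3.59647) → ×s → (-2.20153,3.92690) → (-2.20,3.93)
v6: (-0.5,4.5) → rotate → (-3.45071,2.93132) → ×s → (-3.76774,3.20063) → (-3.77,3.20)

Cross-section at z=7: (-5.47,-2.16) (1.03,-4.28) (2.71,0.31) (0.14,4.63) (-2.20,3.93) (-3.77,3.20)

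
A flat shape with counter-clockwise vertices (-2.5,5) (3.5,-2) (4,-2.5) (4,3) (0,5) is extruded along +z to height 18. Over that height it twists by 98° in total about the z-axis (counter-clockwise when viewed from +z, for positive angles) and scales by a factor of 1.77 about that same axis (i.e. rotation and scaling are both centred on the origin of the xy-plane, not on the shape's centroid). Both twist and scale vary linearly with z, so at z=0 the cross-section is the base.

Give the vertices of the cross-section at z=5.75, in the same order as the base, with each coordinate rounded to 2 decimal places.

Cross-section at z=5.75: (-5.90,3.70) (5.02,0.14) (5.88,-0.07) (2.32,5.78) (-3.24,5.32)

t = z/height = 5.75/18 = 0.319444
s = 1 + (scale-1)·z/height = 1 + (1.77-1)·5.75/18 = 1.245972
θ = twist·z/height = 98°·5.75/18 = 31.3056° = 0.546385 rad
cos θ = 0.854408, sin θ = 0.519602 (intermediates below are computed at full precision and shown rounded to 5 d.p.)
v1: (-2.5,5) → rotate → (-4.73403,2.97304) → ×s → (-5.89847,3.70432) → (-5.90,3.70)
v2: (3.5,-2) → rotate → (4.02963,0.10979) → ×s → (5.02081,0.13680) → (5.02,0.14)
v3: (4,-2.5) → rotate → (4.71664,-0.05761) → ×s → (5.87680,-0.07178) → (5.88,-0.07)
v4: (4,3) → rotate → (1.85883,4.64163) → ×s → (2.31605,5.78335) → (2.32,5.78)
v5: (0,5) → rotate → (-2.59801,4.27204) → ×s → (-3.23705,5.32285) → (-3.24,5.32)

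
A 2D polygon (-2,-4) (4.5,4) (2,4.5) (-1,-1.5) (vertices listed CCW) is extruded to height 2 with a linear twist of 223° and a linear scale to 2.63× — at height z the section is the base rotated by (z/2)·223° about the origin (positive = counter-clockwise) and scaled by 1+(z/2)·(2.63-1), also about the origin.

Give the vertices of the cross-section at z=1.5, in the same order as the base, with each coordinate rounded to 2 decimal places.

Cross-section at z=1.5: (6.30,7.69) (-11.72,-6.46) (-6.54,-8.77) (2.90,2.76)

t = z/height = 1.5/2 = 0.75
s = 1 + (scale-1)·z/height = 1 + (2.63-1)·1.5/2 = 2.222500
θ = twist·z/height = 223°·1.5/2 = 167.2500° = 2.919063 rad
cos θ = -0.975342, sin θ = 0.220697 (intermediates below are computed at full precision and shown rounded to 5 d.p.)
v1: (-2,-4) → rotate → (2.83347,3.45997) → ×s → (6.29740,7.68979) → (6.30,7.69)
v2: (4.5,4) → rotate → (-5.27183,-2.90823) → ×s → (-11.71664,-6.46354) → (-11.72,-6.46)
v3: (2,4.5) → rotate → (-2.94382,-3.94765) → ×s → (-6.54265,-8.77364) → (-6.54,-8.77)
v4: (-1,-1.5) → rotate → (1.30639,1.24232) → ×s → (2.90345,2.76105) → (2.90,2.76)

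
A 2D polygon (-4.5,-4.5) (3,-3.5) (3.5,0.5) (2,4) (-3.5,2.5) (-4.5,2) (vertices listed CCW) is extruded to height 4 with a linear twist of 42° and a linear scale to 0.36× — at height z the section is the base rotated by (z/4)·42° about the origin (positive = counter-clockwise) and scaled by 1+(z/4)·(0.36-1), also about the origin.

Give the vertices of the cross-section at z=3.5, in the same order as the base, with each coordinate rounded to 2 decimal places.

Cross-section at z=3.5: (-0.40,-2.77) (1.98,-0.44) (1.10,1.10) (-0.35,1.94) (-1.89,-0.04) (-2.11,-0.48)

t = z/height = 3.5/4 = 0.875
s = 1 + (scale-1)·z/height = 1 + (0.36-1)·3.5/4 = 0.440000
θ = twist·z/height = 42°·3.5/4 = 36.7500° = 0.641409 rad
cos θ = 0.801254, sin θ = 0.598325 (intermediates below are computed at full precision and shown rounded to 5 d.p.)
v1: (-4.5,-4.5) → rotate → (-0.91318,-6.29810) → ×s → (-0.40180,-2.77117) → (-0.40,-2.77)
v2: (3,-3.5) → rotate → (4.49790,-1.00941) → ×s → (1.97907,-0.44414) → (1.98,-0.44)
v3: (3.5,0.5) → rotate → (2.50523,2.49476) → ×s → (1.10230,1.09770) → (1.10,1.10)
v4: (2,4) → rotate → (-0.79079,4.40166) → ×s → (-0.34795,1.93673) → (-0.35,1.94)
v5: (-3.5,2.5) → rotate → (-4.30020,-0.09100) → ×s → (-1.89209,-0.04004) → (-1.89,-0.04)
v6: (-4.5,2) → rotate → (-4.80229,-1.08995) → ×s → (-2.11301,-0.47958) → (-2.11,-0.48)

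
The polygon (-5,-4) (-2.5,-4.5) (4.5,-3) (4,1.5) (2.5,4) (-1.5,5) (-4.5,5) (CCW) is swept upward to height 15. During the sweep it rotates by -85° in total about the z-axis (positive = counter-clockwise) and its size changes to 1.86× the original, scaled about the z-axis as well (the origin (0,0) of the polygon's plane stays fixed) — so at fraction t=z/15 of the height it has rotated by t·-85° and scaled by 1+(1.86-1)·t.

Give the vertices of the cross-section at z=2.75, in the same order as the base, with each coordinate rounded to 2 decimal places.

Cross-section at z=2.75: (-6.82,-2.91) (-4.19,-4.24) (4.09,-4.74) (4.93,0.43) (4.03,3.68) (-0.12,6.04) (-3.46,6.98)

t = z/height = 2.75/15 = 0.183333
s = 1 + (scale-1)·z/height = 1 + (1.86-1)·2.75/15 = 1.157667
θ = twist·z/height = -85°·2.75/15 = -15.5833° = -0.271980 rad
cos θ = 0.963241, sin θ = -0.268640 (intermediates below are computed at full precision and shown rounded to 5 d.p.)
v1: (-5,-4) → rotate → (-5.89076,-2.50976) → ×s → (-6.81954,-2.90547) → (-6.82,-2.91)
v2: (-2.5,-4.5) → rotate → (-3.61698,-3.66298) → ×s → (-4.18726,-4.24051) → (-4.19,-4.24)
v3: (4.5,-3) → rotate → (3.52866,-4.09860) → ×s → (4.08502,-4.74481) → (4.09,-4.74)
v4: (4,1.5) → rotate → (4.25592,0.37030) → ×s → (4.92694,0.42869) → (4.93,0.43)
v5: (2.5,4) → rotate → (3.48266,3.18136) → ×s → (4.03176,3.68296) → (4.03,3.68)
v6: (-1.5,5) → rotate → (-0.10166,5.21916) → ×s → (-0.11769,6.04205) → (-0.12,6.04)
v7: (-4.5,5) → rotate → (-2.99139,6.02508) → ×s → (-3.46303,6.97504) → (-3.46,6.98)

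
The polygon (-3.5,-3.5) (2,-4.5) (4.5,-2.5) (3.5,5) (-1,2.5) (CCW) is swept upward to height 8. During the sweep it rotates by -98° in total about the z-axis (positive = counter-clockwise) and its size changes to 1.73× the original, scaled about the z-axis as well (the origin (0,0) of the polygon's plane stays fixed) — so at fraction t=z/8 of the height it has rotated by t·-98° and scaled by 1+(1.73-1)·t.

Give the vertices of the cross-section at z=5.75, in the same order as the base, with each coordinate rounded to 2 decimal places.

t = z/height = 5.75/8 = 0.71875
s = 1 + (scale-1)·z/height = 1 + (1.73-1)·5.75/8 = 1.524688
θ = twist·z/height = -98°·5.75/8 = -70.4375° = -1.229366 rad
cos θ = 0.334835, sin θ = -0.942277 (intermediates below are computed at full precision and shown rounded to 5 d.p.)
v1: (-3.5,-3.5) → rotate → (-4.46989,2.12605) → ×s → (-6.81519,3.24156) → (-6.82,3.24)
v2: (2,-4.5) → rotate → (-3.57058,-3.39131) → ×s → (-5.44401,-5.17069) → (-5.44,-5.17)
v3: (4.5,-2.5) → rotate → (-0.84893,-5.07733) → ×s → (-1.29436,-7.74135) → (-1.29,-7.74)
v4: (3.5,5) → rotate → (5.88331,-1.62379) → ×s → (8.97020,-2.47578) → (8.97,-2.48)
v5: (-1,2.5) → rotate → (2.02086,1.77936) → ×s → (3.08118,2.71297) → (3.08,2.71)

Cross-section at z=5.75: (-6.82,3.24) (-5.44,-5.17) (-1.29,-7.74) (8.97,-2.48) (3.08,2.71)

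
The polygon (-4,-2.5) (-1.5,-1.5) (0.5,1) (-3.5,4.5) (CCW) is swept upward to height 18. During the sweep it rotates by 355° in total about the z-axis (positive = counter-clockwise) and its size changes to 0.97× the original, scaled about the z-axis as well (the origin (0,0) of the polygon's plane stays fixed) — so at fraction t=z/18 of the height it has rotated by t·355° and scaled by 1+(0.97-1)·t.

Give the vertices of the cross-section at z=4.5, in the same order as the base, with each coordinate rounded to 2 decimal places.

Cross-section at z=4.5: (2.39,-4.02) (1.46,-1.52) (-0.98,0.52) (-4.54,-3.38)

t = z/height = 4.5/18 = 0.25
s = 1 + (scale-1)·z/height = 1 + (0.97-1)·4.5/18 = 0.992500
θ = twist·z/height = 355°·4.5/18 = 88.7500° = 1.548980 rad
cos θ = 0.021815, sin θ = 0.999762 (intermediates below are computed at full precision and shown rounded to 5 d.p.)
v1: (-4,-2.5) → rotate → (2.41215,-4.05359) → ×s → (2.39405,-4.02318) → (2.39,-4.02)
v2: (-1.5,-1.5) → rotate → (1.46692,-1.53237) → ×s → (1.45592,-1.52087) → (1.46,-1.52)
v3: (0.5,1) → rotate → (-0.98885,0.52170) → ×s → (-0.98144,0.51778) → (-0.98,0.52)
v4: (-3.5,4.5) → rotate → (-4.57528,-3.40100) → ×s → (-4.54097,-3.37549) → (-4.54,-3.38)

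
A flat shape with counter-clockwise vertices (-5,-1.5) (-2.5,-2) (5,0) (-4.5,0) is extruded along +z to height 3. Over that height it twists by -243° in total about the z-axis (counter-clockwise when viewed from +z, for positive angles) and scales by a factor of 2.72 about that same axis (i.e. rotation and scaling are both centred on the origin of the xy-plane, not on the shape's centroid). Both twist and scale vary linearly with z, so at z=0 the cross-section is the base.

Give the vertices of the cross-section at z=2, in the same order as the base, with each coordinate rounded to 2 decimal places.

t = z/height = 2/3 = 0.666667
s = 1 + (scale-1)·z/height = 1 + (2.72-1)·2/3 = 2.146667
θ = twist·z/height = -243°·2/3 = -162.0000° = -2.827433 rad
cos θ = -0.951057, sin θ = -0.309017 (intermediates below are computed at full precision and shown rounded to 5 d.p.)
v1: (-5,-1.5) → rotate → (4.29176,2.97167) → ×s → (9.21297,6.37918) → (9.21,6.38)
v2: (-2.5,-2) → rotate → (1.75961,2.67466) → ×s → (3.77729,5.74159) → (3.78,5.74)
v3: (5,0) → rotate → (-4.75528,-1.54508) → ×s → (-10.20801,-3.31678) → (-10.21,-3.32)
v4: (-4.5,0) → rotate → (4.27975,1.39058) → ×s → (9.18721,2.98510) → (9.19,2.99)

Cross-section at z=2: (9.21,6.38) (3.78,5.74) (-10.21,-3.32) (9.19,2.99)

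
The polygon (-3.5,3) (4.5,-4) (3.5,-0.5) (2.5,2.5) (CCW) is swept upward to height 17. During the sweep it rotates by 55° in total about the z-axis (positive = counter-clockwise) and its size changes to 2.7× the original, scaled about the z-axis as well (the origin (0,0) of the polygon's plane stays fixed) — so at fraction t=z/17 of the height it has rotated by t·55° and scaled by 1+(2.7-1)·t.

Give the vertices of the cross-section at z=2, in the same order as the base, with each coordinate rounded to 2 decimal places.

t = z/height = 2/17 = 0.117647
s = 1 + (scale-1)·z/height = 1 + (2.7-1)·2/17 = 1.200000
θ = twist·z/height = 55°·2/17 = 6.4706° = 0.112933 rad
cos θ = 0.993630, sin θ = 0.112693 (intermediates below are computed at full precision and shown rounded to 5 d.p.)
v1: (-3.5,3) → rotate → (-3.81578,2.58646) → ×s → (-4.57894,3.10376) → (-4.58,3.10)
v2: (4.5,-4) → rotate → (4.92211,-3.46740) → ×s → (5.90653,-4.16088) → (5.91,-4.16)
v3: (3.5,-0.5) → rotate → (3.53405,-0.10239) → ×s → (4.24086,-0.12287) → (4.24,-0.12)
v4: (2.5,2.5) → rotate → (2.20234,2.76581) → ×s → (2.64281,3.31897) → (2.64,3.32)

Cross-section at z=2: (-4.58,3.10) (5.91,-4.16) (4.24,-0.12) (2.64,3.32)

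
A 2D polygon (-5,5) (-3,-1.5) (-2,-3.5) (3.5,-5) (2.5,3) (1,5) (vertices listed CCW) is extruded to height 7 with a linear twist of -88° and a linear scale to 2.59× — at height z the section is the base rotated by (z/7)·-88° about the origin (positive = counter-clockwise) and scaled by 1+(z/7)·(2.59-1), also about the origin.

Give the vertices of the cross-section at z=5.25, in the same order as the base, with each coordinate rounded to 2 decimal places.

Cross-section at z=5.25: (5.56,14.47) (-5.68,4.67) (-8.79,0.88) (-6.89,-11.47) (8.24,-2.33) (10.91,2.46)

t = z/height = 5.25/7 = 0.75
s = 1 + (scale-1)·z/height = 1 + (2.59-1)·5.25/7 = 2.192500
θ = twist·z/height = -88°·5.25/7 = -66.0000° = -1.151917 rad
cos θ = 0.406737, sin θ = -0.913545 (intermediates below are computed at full precision and shown rounded to 5 d.p.)
v1: (-5,5) → rotate → (2.53404,6.60141) → ×s → (5.55589,14.47359) → (5.56,14.47)
v2: (-3,-1.5) → rotate → (-2.59053,2.13053) → ×s → (-5.67973,4.67119) → (-5.68,4.67)
v3: (-2,-3.5) → rotate → (-4.01088,0.40351) → ×s → (-8.79386,0.88470) → (-8.79,0.88)
v4: (3.5,-5) → rotate → (-3.14415,-5.23109) → ×s → (-6.89355,-11.46917) → (-6.89,-11.47)
v5: (2.5,3) → rotate → (3.75748,-1.06365) → ×s → (8.23827,-2.33206) → (8.24,-2.33)
v6: (1,5) → rotate → (4.97446,1.12014) → ×s → (10.90651,2.45590) → (10.91,2.46)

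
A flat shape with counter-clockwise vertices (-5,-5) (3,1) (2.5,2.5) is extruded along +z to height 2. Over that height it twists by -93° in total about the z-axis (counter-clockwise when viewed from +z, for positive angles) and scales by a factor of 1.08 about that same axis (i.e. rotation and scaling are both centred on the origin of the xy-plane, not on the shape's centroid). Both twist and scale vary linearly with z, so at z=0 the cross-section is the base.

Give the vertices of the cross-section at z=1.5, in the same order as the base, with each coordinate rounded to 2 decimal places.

t = z/height = 1.5/2 = 0.75
s = 1 + (scale-1)·z/height = 1 + (1.08-1)·1.5/2 = 1.060000
θ = twist·z/height = -93°·1.5/2 = -69.7500° = -1.217367 rad
cos θ = 0.346117, sin θ = -0.938191 (intermediates below are computed at full precision and shown rounded to 5 d.p.)
v1: (-5,-5) → rotate → (-6.42154,2.96037) → ×s → (-6.80683,3.13799) → (-6.81,3.14)
v2: (3,1) → rotate → (1.97654,-2.46846) → ×s → (2.09514,-2.61656) → (2.10,-2.62)
v3: (2.5,2.5) → rotate → (3.21077,-1.48019) → ×s → (3.40342,-1.56900) → (3.40,-1.57)

Cross-section at z=1.5: (-6.81,3.14) (2.10,-2.62) (3.40,-1.57)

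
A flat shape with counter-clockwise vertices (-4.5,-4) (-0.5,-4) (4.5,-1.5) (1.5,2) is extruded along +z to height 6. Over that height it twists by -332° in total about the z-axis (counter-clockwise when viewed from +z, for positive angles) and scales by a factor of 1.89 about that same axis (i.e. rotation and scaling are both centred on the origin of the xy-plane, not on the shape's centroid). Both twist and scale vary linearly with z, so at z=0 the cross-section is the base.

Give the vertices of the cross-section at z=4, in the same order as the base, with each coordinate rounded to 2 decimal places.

Cross-section at z=4: (9.59,0.05) (4.81,4.26) (-3.81,6.53) (-3.90,-0.81)

t = z/height = 4/6 = 0.666667
s = 1 + (scale-1)·z/height = 1 + (1.89-1)·4/6 = 1.593333
θ = twist·z/height = -332°·4/6 = -221.3333° = -3.862995 rad
cos θ = -0.750880, sin θ = 0.660439 (intermediates below are computed at full precision and shown rounded to 5 d.p.)
v1: (-4.5,-4) → rotate → (6.02071,0.03155) → ×s → (9.59301,0.05026) → (9.59,0.05)
v2: (-0.5,-4) → rotate → (3.01719,2.67330) → ×s → (4.80740,4.25946) → (4.81,4.26)
v3: (4.5,-1.5) → rotate → (-2.38830,4.09829) → ×s → (-3.80536,6.52995) → (-3.81,6.53)
v4: (1.5,2) → rotate → (-2.44720,-0.51110) → ×s → (-3.89920,-0.81436) → (-3.90,-0.81)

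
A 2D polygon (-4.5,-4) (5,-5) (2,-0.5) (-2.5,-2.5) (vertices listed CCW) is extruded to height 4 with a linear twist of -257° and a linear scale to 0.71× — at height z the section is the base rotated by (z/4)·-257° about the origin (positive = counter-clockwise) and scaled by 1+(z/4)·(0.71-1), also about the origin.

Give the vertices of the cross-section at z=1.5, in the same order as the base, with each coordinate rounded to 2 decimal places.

Cross-section at z=1.5: (-3.10,4.38) (-4.92,-3.93) (-0.64,-1.72) (-1.97,2.46)

t = z/height = 1.5/4 = 0.375
s = 1 + (scale-1)·z/height = 1 + (0.71-1)·1.5/4 = 0.891250
θ = twist·z/height = -257°·1.5/4 = -96.3750° = -1.682061 rad
cos θ = -0.111035, sin θ = -0.993816 (intermediates below are computed at full precision and shown rounded to 5 d.p.)
v1: (-4.5,-4) → rotate → (-3.47561,4.91632) → ×s → (-3.09763,4.38167) → (-3.10,4.38)
v2: (5,-5) → rotate → (-5.52426,-4.41391) → ×s → (-4.92350,-3.93389) → (-4.92,-3.93)
v3: (2,-0.5) → rotate → (-0.71898,-1.93212) → ×s → (-0.64079,-1.72200) → (-0.64,-1.72)
v4: (-2.5,-2.5) → rotate → (-2.20695,2.76213) → ×s → (-1.96695,2.46175) → (-1.97,2.46)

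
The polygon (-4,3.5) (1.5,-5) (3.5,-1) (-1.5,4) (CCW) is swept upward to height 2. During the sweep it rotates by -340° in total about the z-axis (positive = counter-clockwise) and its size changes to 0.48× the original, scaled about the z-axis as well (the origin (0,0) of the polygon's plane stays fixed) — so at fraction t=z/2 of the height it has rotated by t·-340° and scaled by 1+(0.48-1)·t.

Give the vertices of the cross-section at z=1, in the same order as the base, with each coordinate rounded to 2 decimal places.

t = z/height = 1/2 = 0.5
s = 1 + (scale-1)·z/height = 1 + (0.48-1)·1/2 = 0.740000
θ = twist·z/height = -340°·1/2 = -170.0000° = -2.967060 rad
cos θ = -0.984808, sin θ = -0.173648 (intermediates below are computed at full precision and shown rounded to 5 d.p.)
v1: (-4,3.5) → rotate → (4.54700,-2.75223) → ×s → (3.36478,-2.03665) → (3.36,-2.04)
v2: (1.5,-5) → rotate → (-2.34545,4.66357) → ×s → (-1.73563,3.45104) → (-1.74,3.45)
v3: (3.5,-1) → rotate → (-3.62048,0.37704) → ×s → (-2.67915,0.27901) → (-2.68,0.28)
v4: (-1.5,4) → rotate → (2.17180,-3.67876) → ×s → (1.60714,-2.72228) → (1.61,-2.72)

Cross-section at z=1: (3.36,-2.04) (-1.74,3.45) (-2.68,0.28) (1.61,-2.72)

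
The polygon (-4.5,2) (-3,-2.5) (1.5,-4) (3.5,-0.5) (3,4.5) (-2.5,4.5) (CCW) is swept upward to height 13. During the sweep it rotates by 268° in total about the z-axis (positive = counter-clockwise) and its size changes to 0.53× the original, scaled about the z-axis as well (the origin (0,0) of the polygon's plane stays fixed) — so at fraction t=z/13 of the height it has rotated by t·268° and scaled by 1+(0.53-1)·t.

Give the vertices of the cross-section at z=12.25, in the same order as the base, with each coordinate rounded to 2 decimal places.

t = z/height = 12.25/13 = 0.942308
s = 1 + (scale-1)·z/height = 1 + (0.53-1)·12.25/13 = 0.557115
θ = twist·z/height = 268°·12.25/13 = 252.5385° = 4.407628 rad
cos θ = -0.300066, sin θ = -0.953919 (intermediates below are computed at full precision and shown rounded to 5 d.p.)
v1: (-4.5,2) → rotate → (3.25813,3.69250) → ×s → (1.81516,2.05715) → (1.82,2.06)
v2: (-3,-2.5) → rotate → (-1.48460,3.61192) → ×s → (-0.82709,2.01226) → (-0.83,2.01)
v3: (1.5,-4) → rotate → (-4.26577,-0.23062) → ×s → (-2.37653,-0.12848) → (-2.38,-0.13)
v4: (3.5,-0.5) → rotate → (-1.52719,-3.18868) → ×s → (-0.85082,-1.77646) → (-0.85,-1.78)
v5: (3,4.5) → rotate → (3.39244,-4.21205) → ×s → (1.88998,-2.34660) → (1.89,-2.35)
v6: (-2.5,4.5) → rotate → (5.04280,1.03450) → ×s → (2.80942,0.57634) → (2.81,0.58)

Cross-section at z=12.25: (1.82,2.06) (-0.83,2.01) (-2.38,-0.13) (-0.85,-1.78) (1.89,-2.35) (2.81,0.58)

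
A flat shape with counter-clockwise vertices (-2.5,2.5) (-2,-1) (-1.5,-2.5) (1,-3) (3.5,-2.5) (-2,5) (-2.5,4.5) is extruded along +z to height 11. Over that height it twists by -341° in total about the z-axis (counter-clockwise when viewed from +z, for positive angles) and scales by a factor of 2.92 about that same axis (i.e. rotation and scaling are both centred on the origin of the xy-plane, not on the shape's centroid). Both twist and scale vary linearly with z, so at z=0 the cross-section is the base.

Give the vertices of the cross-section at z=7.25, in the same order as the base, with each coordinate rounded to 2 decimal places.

Cross-section at z=7.25: (0.03,-8.01) (4.81,-1.58) (6.40,1.63) (3.18,6.42) (-1.64,9.60) (-4.76,-11.23) (-3.15,-11.23)

t = z/height = 7.25/11 = 0.659091
s = 1 + (scale-1)·z/height = 1 + (2.92-1)·7.25/11 = 2.265455
θ = twist·z/height = -341°·7.25/11 = -224.7500° = -3.922627 rad
cos θ = -0.710185, sin θ = 0.704015 (intermediates below are computed at full precision and shown rounded to 5 d.p.)
v1: (-2.5,2.5) → rotate → (0.01543,-3.53550) → ×s → (0.03495,-8.00952) → (0.03,-8.01)
v2: (-2,-1) → rotate → (2.12439,-0.69784) → ×s → (4.81270,-1.58093) → (4.81,-1.58)
v3: (-1.5,-2.5) → rotate → (2.82531,0.71944) → ×s → (6.40062,1.62986) → (6.40,1.63)
v4: (1,-3) → rotate → (1.40186,2.83457) → ×s → (3.17585,6.42159) → (3.18,6.42)
v5: (3.5,-2.5) → rotate → (-0.72561,4.23951) → ×s → (-1.64384,9.60443) → (-1.64,9.60)
v6: (-2,5) → rotate → (-2.09970,-4.95896) → ×s → (-4.75678,-11.23429) → (-4.76,-11.23)
v7: (-2.5,4.5) → rotate → (-1.39260,-4.95587) → ×s → (-3.15488,-11.22730) → (-3.15,-11.23)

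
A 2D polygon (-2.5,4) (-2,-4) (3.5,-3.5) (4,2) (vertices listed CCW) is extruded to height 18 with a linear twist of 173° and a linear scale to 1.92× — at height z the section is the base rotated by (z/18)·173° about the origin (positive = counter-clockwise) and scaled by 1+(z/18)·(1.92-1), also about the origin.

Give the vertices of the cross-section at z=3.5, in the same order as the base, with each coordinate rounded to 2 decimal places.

t = z/height = 3.5/18 = 0.194444
s = 1 + (scale-1)·z/height = 1 + (1.92-1)·3.5/18 = 1.178889
θ = twist·z/height = 173°·3.5/18 = 33.6389° = 0.587109 rad
cos θ = 0.832545, sin θ = 0.553957 (intermediates below are computed at full precision and shown rounded to 5 d.p.)
v1: (-2.5,4) → rotate → (-4.29719,1.94529) → ×s → (-5.06591,2.29328) → (-5.07,2.29)
v2: (-2,-4) → rotate → (0.55074,-4.43810) → ×s → (0.64926,-5.23202) → (0.65,-5.23)
v3: (3.5,-3.5) → rotate → (4.85276,-0.97506) → ×s → (5.72086,-1.14949) → (5.72,-1.15)
v4: (4,2) → rotate → (2.22227,3.88092) → ×s → (2.61981,4.57517) → (2.62,4.58)

Cross-section at z=3.5: (-5.07,2.29) (0.65,-5.23) (5.72,-1.15) (2.62,4.58)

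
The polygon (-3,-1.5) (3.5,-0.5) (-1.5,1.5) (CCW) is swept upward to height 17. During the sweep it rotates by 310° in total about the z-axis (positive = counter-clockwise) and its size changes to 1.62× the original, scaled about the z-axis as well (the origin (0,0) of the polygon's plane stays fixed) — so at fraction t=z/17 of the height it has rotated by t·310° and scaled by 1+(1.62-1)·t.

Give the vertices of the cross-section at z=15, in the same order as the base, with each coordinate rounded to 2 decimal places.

t = z/height = 15/17 = 0.882353
s = 1 + (scale-1)·z/height = 1 + (1.62-1)·15/17 = 1.547059
θ = twist·z/height = 310°·15/17 = 273.5294° = 4.773989 rad
cos θ = 0.061561, sin θ = -0.998103 (intermediates below are computed at full precision and shown rounded to 5 d.p.)
v1: (-3,-1.5) → rotate → (-1.68184,2.90197) → ×s → (-2.60190,4.48952) → (-2.60,4.49)
v2: (3.5,-0.5) → rotate → (-0.28359,-3.52414) → ×s → (-0.43873,-5.45206) → (-0.44,-5.45)
v3: (-1.5,1.5) → rotate → (1.40481,1.58950) → ×s → (2.17333,2.45904) → (2.17,2.46)

Cross-section at z=15: (-2.60,4.49) (-0.44,-5.45) (2.17,2.46)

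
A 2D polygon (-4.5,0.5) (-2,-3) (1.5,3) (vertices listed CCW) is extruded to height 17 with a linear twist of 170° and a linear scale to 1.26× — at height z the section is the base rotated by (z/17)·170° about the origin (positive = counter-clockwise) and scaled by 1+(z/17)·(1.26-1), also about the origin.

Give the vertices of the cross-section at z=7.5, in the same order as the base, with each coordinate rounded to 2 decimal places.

Cross-section at z=7.5: (-1.84,-4.70) (2.65,-3.02) (-2.80,2.48)

t = z/height = 7.5/17 = 0.441176
s = 1 + (scale-1)·z/height = 1 + (1.26-1)·7.5/17 = 1.114706
θ = twist·z/height = 170°·7.5/17 = 75.0000° = 1.308997 rad
cos θ = 0.258819, sin θ = 0.965926 (intermediates below are computed at full precision and shown rounded to 5 d.p.)
v1: (-4.5,0.5) → rotate → (-1.64765,-4.21726) → ×s → (-1.83664,-4.70100) → (-1.84,-4.70)
v2: (-2,-3) → rotate → (2.38014,-2.70831) → ×s → (2.65316,-3.01897) → (2.65,-3.02)
v3: (1.5,3) → rotate → (-2.50955,2.22535) → ×s → (-2.79741,2.48061) → (-2.80,2.48)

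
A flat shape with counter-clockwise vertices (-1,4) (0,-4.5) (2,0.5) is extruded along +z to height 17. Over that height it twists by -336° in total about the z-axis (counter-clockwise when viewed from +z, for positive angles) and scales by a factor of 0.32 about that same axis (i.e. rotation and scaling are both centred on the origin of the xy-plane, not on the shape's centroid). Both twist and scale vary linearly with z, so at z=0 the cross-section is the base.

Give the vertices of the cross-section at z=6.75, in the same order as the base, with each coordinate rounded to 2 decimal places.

t = z/height = 6.75/17 = 0.397059
s = 1 + (scale-1)·z/height = 1 + (0.32-1)·6.75/17 = 0.730000
θ = twist·z/height = -336°·6.75/17 = -133.4118° = -2.328475 rad
cos θ = -0.687237, sin θ = -0.726434 (intermediates below are computed at full precision and shown rounded to 5 d.p.)
v1: (-1,4) → rotate → (3.59297,-2.02251) → ×s → (2.62287,-1.47643) → (2.62,-1.48)
v2: (0,-4.5) → rotate → (-3.26895,3.09257) → ×s → (-2.38633,2.25757) → (-2.39,2.26)
v3: (2,0.5) → rotate → (-1.01126,-1.79649) → ×s → (-0.73822,-1.31143) → (-0.74,-1.31)

Cross-section at z=6.75: (2.62,-1.48) (-2.39,2.26) (-0.74,-1.31)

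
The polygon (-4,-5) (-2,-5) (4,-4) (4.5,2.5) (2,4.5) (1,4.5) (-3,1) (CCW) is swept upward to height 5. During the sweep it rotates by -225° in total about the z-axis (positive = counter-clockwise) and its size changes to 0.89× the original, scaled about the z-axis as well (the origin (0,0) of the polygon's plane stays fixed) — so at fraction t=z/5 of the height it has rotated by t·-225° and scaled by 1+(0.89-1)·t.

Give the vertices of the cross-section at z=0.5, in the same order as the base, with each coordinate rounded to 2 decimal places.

Cross-section at z=0.5: (-5.55,-3.05) (-3.72,-3.81) (2.14,-5.17) (5.06,0.58) (3.53,3.35) (2.62,3.73) (-2.36,2.05)

t = z/height = 0.5/5 = 0.1
s = 1 + (scale-1)·z/height = 1 + (0.89-1)·0.5/5 = 0.989000
θ = twist·z/height = -225°·0.5/5 = -22.5000° = -0.392699 rad
cos θ = 0.923880, sin θ = -0.382683 (intermediates below are computed at full precision and shown rounded to 5 d.p.)
v1: (-4,-5) → rotate → (-5.60894,-3.08866) → ×s → (-5.54724,-3.05469) → (-5.55,-3.05)
v2: (-2,-5) → rotate → (-3.76118,-3.85403) → ×s → (-3.71980,-3.81164) → (-3.72,-3.81)
v3: (4,-4) → rotate → (2.16478,-5.22625) → ×s → (2.14097,-5.16876) → (2.14,-5.17)
v4: (4.5,2.5) → rotate → (5.11417,0.58762) → ×s → (5.05791,0.58116) → (5.06,0.58)
v5: (2,4.5) → rotate → (3.56983,3.39209) → ×s → (3.53057,3.35478) → (3.53,3.35)
v6: (1,4.5) → rotate → (2.64595,3.77477) → ×s → (2.61685,3.73325) → (2.62,3.73)
v7: (-3,1) → rotate → (-2.38896,2.07193) → ×s → (-2.36268,2.04914) → (-2.36,2.05)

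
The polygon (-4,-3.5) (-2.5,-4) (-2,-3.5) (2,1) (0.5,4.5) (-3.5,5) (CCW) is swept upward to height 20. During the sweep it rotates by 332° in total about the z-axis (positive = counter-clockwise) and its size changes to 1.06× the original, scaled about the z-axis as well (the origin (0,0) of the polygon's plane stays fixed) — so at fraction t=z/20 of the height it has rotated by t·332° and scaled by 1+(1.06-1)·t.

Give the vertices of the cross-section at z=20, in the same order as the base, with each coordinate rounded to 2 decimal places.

t = z/height = 20/20 = 1
s = 1 + (scale-1)·z/height = 1 + (1.06-1)·20/20 = 1.060000
θ = twist·z/height = 332°·20/20 = 332.0000° = 5.794493 rad
cos θ = 0.882948, sin θ = -0.469472 (intermediates below are computed at full precision and shown rounded to 5 d.p.)
v1: (-4,-3.5) → rotate → (-5.17494,-1.21243) → ×s → (-5.48544,-1.28518) → (-5.49,-1.29)
v2: (-2.5,-4) → rotate → (-4.08526,-2.35811) → ×s → (-4.33037,-2.49960) → (-4.33,-2.50)
v3: (-2,-3.5) → rotate → (-3.40905,-2.15137) → ×s → (-3.61359,-2.28046) → (-3.61,-2.28)
v4: (2,1) → rotate → (2.23537,-0.05600) → ×s → (2.36949,-0.05936) → (2.37,-0.06)
v5: (0.5,4.5) → rotate → (2.55410,3.73853) → ×s → (2.70734,3.96284) → (2.71,3.96)
v6: (-3.5,5) → rotate → (-0.74296,6.05789) → ×s → (-0.78754,6.42136) → (-0.79,6.42)

Cross-section at z=20: (-5.49,-1.29) (-4.33,-2.50) (-3.61,-2.28) (2.37,-0.06) (2.71,3.96) (-0.79,6.42)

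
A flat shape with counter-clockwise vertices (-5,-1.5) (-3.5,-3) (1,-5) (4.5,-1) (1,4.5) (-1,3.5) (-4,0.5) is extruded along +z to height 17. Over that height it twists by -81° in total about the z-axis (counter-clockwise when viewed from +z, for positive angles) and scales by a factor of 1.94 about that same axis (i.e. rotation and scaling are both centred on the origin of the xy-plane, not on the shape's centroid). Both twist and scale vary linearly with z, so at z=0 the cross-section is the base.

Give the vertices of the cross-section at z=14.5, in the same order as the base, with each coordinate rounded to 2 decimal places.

Cross-section at z=14.5: (-5.74,7.45) (-7.30,3.96) (-7.77,-4.90) (1.21,-8.22) (8.22,1.21) (5.25,3.93) (-1.73,7.05)

t = z/height = 14.5/17 = 0.852941
s = 1 + (scale-1)·z/height = 1 + (1.94-1)·14.5/17 = 1.801765
θ = twist·z/height = -81°·14.5/17 = -69.0882° = -1.205817 rad
cos θ = 0.356930, sin θ = -0.934131 (intermediates below are computed at full precision and shown rounded to 5 d.p.)
v1: (-5,-1.5) → rotate → (-3.18585,4.13526) → ×s → (-5.74014,7.45077) → (-5.74,7.45)
v2: (-3.5,-3) → rotate → (-4.05165,2.19867) → ×s → (-7.30012,3.96149) → (-7.30,3.96)
v3: (1,-5) → rotate → (-4.31373,-2.71878) → ×s → (-7.77232,-4.89860) → (-7.77,-4.90)
v4: (4.5,-1) → rotate → (0.67205,-4.56052) → ×s → (1.21088,-8.21698) → (1.21,-8.22)
v5: (1,4.5) → rotate → (4.56052,0.67205) → ×s → (8.21698,1.21088) → (8.22,1.21)
v6: (-1,3.5) → rotate → (2.91253,2.18339) → ×s → (5.24769,3.93395) → (5.25,3.93)
v7: (-4,0.5) → rotate → (-0.96065,3.91499) → ×s → (-1.73087,7.05389) → (-1.73,7.05)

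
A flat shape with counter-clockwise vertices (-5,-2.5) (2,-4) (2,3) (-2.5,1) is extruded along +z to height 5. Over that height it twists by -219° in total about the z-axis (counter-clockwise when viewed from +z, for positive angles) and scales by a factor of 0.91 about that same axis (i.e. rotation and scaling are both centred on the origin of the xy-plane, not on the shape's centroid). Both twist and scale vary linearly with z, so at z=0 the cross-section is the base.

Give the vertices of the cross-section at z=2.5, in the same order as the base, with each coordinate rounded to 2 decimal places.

Cross-section at z=2.5: (-0.66,5.30) (-4.24,-0.53) (2.06,-2.76) (1.70,1.93)

t = z/height = 2.5/5 = 0.5
s = 1 + (scale-1)·z/height = 1 + (0.91-1)·2.5/5 = 0.955000
θ = twist·z/height = -219°·2.5/5 = -109.5000° = -1.911136 rad
cos θ = -0.333807, sin θ = -0.942641 (intermediates below are computed at full precision and shown rounded to 5 d.p.)
v1: (-5,-2.5) → rotate → (-0.68757,5.54772) → ×s → (-0.65663,5.29808) → (-0.66,5.30)
v2: (2,-4) → rotate → (-4.43818,-0.55006) → ×s → (-4.23846,-0.52530) → (-4.24,-0.53)
v3: (2,3) → rotate → (2.16031,-2.88670) → ×s → (2.06310,-2.75680) → (2.06,-2.76)
v4: (-2.5,1) → rotate → (1.77716,2.02280) → ×s → (1.69719,1.93177) → (1.70,1.93)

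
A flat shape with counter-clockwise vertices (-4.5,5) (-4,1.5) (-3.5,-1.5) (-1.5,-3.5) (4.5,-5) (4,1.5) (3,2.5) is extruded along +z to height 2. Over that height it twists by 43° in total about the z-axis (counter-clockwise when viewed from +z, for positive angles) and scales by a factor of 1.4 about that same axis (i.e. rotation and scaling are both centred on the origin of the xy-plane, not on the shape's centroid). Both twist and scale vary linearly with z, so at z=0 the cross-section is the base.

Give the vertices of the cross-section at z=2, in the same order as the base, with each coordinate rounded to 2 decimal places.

t = z/height = 2/2 = 1
s = 1 + (scale-1)·z/height = 1 + (1.4-1)·2/2 = 1.400000
θ = twist·z/height = 43°·2/2 = 43.0000° = 0.750492 rad
cos θ = 0.731354, sin θ = 0.681998 (intermediates below are computed at full precision and shown rounded to 5 d.p.)
v1: (-4.5,5) → rotate → (-6.70108,0.58778) → ×s → (-9.38152,0.82289) → (-9.38,0.82)
v2: (-4,1.5) → rotate → (-3.94841,-1.63096) → ×s → (-5.52778,-2.28335) → (-5.53,-2.28)
v3: (-3.5,-1.5) → rotate → (-1.53674,-3.48402) → ×s → (-2.15144,-4.87763) → (-2.15,-4.88)
v4: (-1.5,-3.5) → rotate → (1.28996,-3.58274) → ×s → (1.80595,-5.01583) → (1.81,-5.02)
v5: (4.5,-5) → rotate → (6.70108,-0.58778) → ×s → (9.38152,-0.82289) → (9.38,-0.82)
v6: (4,1.5) → rotate → (1.90242,3.82502) → ×s → (2.66338,5.35503) → (2.66,5.36)
v7: (3,2.5) → rotate → (0.48907,3.87438) → ×s → (0.68469,5.42413) → (0.68,5.42)

Cross-section at z=2: (-9.38,0.82) (-5.53,-2.28) (-2.15,-4.88) (1.81,-5.02) (9.38,-0.82) (2.66,5.36) (0.68,5.42)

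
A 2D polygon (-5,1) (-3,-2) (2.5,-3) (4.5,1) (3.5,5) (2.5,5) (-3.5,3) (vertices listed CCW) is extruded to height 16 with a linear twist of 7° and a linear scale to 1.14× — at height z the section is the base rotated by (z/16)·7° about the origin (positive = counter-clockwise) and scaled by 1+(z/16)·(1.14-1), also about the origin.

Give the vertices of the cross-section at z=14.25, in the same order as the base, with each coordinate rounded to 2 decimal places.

t = z/height = 14.25/16 = 0.890625
s = 1 + (scale-1)·z/height = 1 + (1.14-1)·14.25/16 = 1.124688
θ = twist·z/height = 7°·14.25/16 = 6.2344° = 0.108810 rad
cos θ = 0.994086, sin θ = 0.108596 (intermediates below are computed at full precision and shown rounded to 5 d.p.)
v1: (-5,1) → rotate → (-5.07903,0.45111) → ×s → (-5.71232,0.50735) → (-5.71,0.51)
v2: (-3,-2) → rotate → (-2.76507,-2.31396) → ×s → (-3.10984,-2.60248) → (-3.11,-2.60)
v3: (2.5,-3) → rotate → (2.81100,-2.71077) → ×s → (3.16150,-3.04877) → (3.16,-3.05)
v4: (4.5,1) → rotate → (4.36479,1.48277) → ×s → (4.90903,1.66765) → (4.91,1.67)
v5: (3.5,5) → rotate → (2.93632,5.35052) → ×s → (3.30244,6.01766) → (3.30,6.02)
v6: (2.5,5) → rotate → (1.94224,5.24192) → ×s → (2.18441,5.89552) → (2.18,5.90)
v7: (-3.5,3) → rotate → (-3.80509,2.60217) → ×s → (-4.27954,2.92663) → (-4.28,2.93)

Cross-section at z=14.25: (-5.71,0.51) (-3.11,-2.60) (3.16,-3.05) (4.91,1.67) (3.30,6.02) (2.18,5.90) (-4.28,2.93)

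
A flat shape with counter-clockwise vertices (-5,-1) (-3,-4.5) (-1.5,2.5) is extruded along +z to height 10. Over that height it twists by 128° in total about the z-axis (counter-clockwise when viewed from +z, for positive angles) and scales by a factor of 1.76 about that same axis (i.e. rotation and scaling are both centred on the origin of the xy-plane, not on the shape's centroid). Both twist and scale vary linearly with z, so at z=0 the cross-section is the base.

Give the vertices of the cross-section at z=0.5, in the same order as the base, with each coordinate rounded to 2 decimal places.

Cross-section at z=0.5: (-5.04,-1.61) (-2.57,-4.99) (-1.84,2.41)

t = z/height = 0.5/10 = 0.05
s = 1 + (scale-1)·z/height = 1 + (1.76-1)·0.5/10 = 1.038000
θ = twist·z/height = 128°·0.5/10 = 6.4000° = 0.111701 rad
cos θ = 0.993768, sin θ = 0.111469 (intermediates below are computed at full precision and shown rounded to 5 d.p.)
v1: (-5,-1) → rotate → (-4.85737,-1.55111) → ×s → (-5.04195,-1.61005) → (-5.04,-1.61)
v2: (-3,-4.5) → rotate → (-2.47969,-4.80636) → ×s → (-2.57392,-4.98900) → (-2.57,-4.99)
v3: (-1.5,2.5) → rotate → (-1.76932,2.31722) → ×s → (-1.83656,2.40527) → (-1.84,2.41)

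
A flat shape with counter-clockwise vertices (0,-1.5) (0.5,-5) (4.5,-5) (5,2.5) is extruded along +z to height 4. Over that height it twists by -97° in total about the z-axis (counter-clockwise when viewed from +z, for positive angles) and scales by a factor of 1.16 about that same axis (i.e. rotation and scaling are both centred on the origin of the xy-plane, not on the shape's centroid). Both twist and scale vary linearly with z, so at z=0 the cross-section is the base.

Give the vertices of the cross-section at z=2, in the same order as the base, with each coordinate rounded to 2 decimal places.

Cross-section at z=2: (-1.21,-1.07) (-3.69,-3.98) (-0.82,-7.22) (5.60,-2.26)

t = z/height = 2/4 = 0.5
s = 1 + (scale-1)·z/height = 1 + (1.16-1)·2/4 = 1.080000
θ = twist·z/height = -97°·2/4 = -48.5000° = -0.846485 rad
cos θ = 0.662620, sin θ = -0.748956 (intermediates below are computed at full precision and shown rounded to 5 d.p.)
v1: (0,-1.5) → rotate → (-1.12343,-0.99393) → ×s → (-1.21331,-1.07344) → (-1.21,-1.07)
v2: (0.5,-5) → rotate → (-3.41347,-3.68758) → ×s → (-3.68655,-3.98258) → (-3.69,-3.98)
v3: (4.5,-5) → rotate → (-0.76299,-6.68340) → ×s → (-0.82403,-7.21807) → (-0.82,-7.22)
v4: (5,2.5) → rotate → (5.18549,-2.08823) → ×s → (5.60033,-2.25529) → (5.60,-2.26)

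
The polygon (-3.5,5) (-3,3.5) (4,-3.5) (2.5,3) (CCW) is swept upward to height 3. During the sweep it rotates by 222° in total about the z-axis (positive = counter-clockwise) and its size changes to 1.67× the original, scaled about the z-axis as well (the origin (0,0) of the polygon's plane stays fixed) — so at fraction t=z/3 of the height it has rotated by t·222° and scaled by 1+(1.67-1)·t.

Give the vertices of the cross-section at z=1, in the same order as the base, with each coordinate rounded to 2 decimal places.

Cross-section at z=1: (-7.06,-2.43) (-5.13,-2.35) (5.46,3.52) (-2.68,3.95)

t = z/height = 1/3 = 0.333333
s = 1 + (scale-1)·z/height = 1 + (1.67-1)·1/3 = 1.223333
θ = twist·z/height = 222°·1/3 = 74.0000° = 1.291544 rad
cos θ = 0.275637, sin θ = 0.961262 (intermediates below are computed at full precision and shown rounded to 5 d.p.)
v1: (-3.5,5) → rotate → (-5.77104,-1.98623) → ×s → (-7.05990,-2.42982) → (-7.06,-2.43)
v2: (-3,3.5) → rotate → (-4.19133,-1.91905) → ×s → (-5.12739,-2.34764) → (-5.13,-2.35)
v3: (4,-3.5) → rotate → (4.46697,2.88032) → ×s → (5.46459,3.52359) → (5.46,3.52)
v4: (2.5,3) → rotate → (-2.19469,3.23007) → ×s → (-2.68484,3.95145) → (-2.68,3.95)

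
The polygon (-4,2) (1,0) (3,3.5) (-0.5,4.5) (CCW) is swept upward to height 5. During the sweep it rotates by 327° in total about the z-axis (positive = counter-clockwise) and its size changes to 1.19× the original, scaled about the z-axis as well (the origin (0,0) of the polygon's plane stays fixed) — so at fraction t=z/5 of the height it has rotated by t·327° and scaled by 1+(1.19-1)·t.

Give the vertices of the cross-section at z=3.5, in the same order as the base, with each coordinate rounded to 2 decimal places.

Cross-section at z=3.5: (4.69,1.93) (-0.74,-0.85) (0.75,-5.17) (4.21,-2.92)

t = z/height = 3.5/5 = 0.7
s = 1 + (scale-1)·z/height = 1 + (1.19-1)·3.5/5 = 1.133000
θ = twist·z/height = 327°·3.5/5 = 228.9000° = 3.995059 rad
cos θ = -0.657375, sin θ = -0.753563 (intermediates below are computed at full precision and shown rounded to 5 d.p.)
v1: (-4,2) → rotate → (4.13663,1.69950) → ×s → (4.68680,1.92554) → (4.69,1.93)
v2: (1,0) → rotate → (-0.65738,-0.75356) → ×s → (-0.74481,-0.85379) → (-0.74,-0.85)
v3: (3,3.5) → rotate → (0.66535,-4.56150) → ×s → (0.75384,-5.16818) → (0.75,-5.17)
v4: (-0.5,4.5) → rotate → (3.71972,-2.58141) → ×s → (4.21445,-2.92473) → (4.21,-2.92)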